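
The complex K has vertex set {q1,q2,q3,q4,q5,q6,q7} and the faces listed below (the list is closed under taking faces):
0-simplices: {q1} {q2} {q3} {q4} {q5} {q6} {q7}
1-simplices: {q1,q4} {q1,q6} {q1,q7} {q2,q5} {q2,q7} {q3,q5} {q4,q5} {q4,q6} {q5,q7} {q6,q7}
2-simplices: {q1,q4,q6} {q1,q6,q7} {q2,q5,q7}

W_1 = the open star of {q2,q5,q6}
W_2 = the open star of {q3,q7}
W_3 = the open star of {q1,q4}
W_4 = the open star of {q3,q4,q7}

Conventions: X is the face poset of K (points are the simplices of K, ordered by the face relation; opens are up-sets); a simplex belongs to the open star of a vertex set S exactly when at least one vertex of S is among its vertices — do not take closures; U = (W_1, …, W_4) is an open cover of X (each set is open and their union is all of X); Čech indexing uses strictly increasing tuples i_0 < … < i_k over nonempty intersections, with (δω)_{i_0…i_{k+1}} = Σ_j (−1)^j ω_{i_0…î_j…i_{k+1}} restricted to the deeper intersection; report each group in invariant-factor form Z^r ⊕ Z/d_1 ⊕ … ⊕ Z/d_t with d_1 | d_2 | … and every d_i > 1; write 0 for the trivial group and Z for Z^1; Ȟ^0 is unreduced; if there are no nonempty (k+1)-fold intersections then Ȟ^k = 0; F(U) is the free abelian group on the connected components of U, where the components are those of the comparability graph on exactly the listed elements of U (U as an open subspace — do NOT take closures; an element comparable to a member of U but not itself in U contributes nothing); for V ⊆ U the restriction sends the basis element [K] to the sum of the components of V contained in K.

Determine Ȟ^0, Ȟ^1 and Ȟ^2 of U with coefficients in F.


nonempty intersections:
  W1={{q2},{q5},{q6},{q1,q6},{q2,q5},{q2,q7},{q3,q5},{q4,q5},{q4,q6},{q5,q7},{q6,q7},{q1,q4,q6},{q1,q6,q7},{q2,q5,q7}} W2={{q3},{q7},{q1,q7},{q2,q7},{q3,q5},{q5,q7},{q6,q7},{q1,q6,q7},{q2,q5,q7}} W3={{q1},{q4},{q1,q4},{q1,q6},{q1,q7},{q4,q5},{q4,q6},{q1,q4,q6},{q1,q6,q7}} W4={{q3},{q4},{q7},{q1,q4},{q1,q7},{q2,q7},{q3,q5},{q4,q5},{q4,q6},{q5,q7},{q6,q7},{q1,q4,q6},{q1,q6,q7},{q2,q5,q7}}
  W12={{q2,q7},{q3,q5},{q5,q7},{q6,q7},{q1,q6,q7},{q2,q5,q7}} W13={{q1,q6},{q4,q5},{q4,q6},{q1,q4,q6},{q1,q6,q7}} W14={{q2,q7},{q3,q5},{q4,q5},{q4,q6},{q5,q7},{q6,q7},{q1,q4,q6},{q1,q6,q7},{q2,q5,q7}} W23={{q1,q7},{q1,q6,q7}} W24={{q3},{q7},{q1,q7},{q2,q7},{q3,q5},{q5,q7},{q6,q7},{q1,q6,q7},{q2,q5,q7}} W34={{q4},{q1,q4},{q1,q7},{q4,q5},{q4,q6},{q1,q4,q6},{q1,q6,q7}}
  W123={{q1,q6,q7}} W124={{q2,q7},{q3,q5},{q5,q7},{q6,q7},{q1,q6,q7},{q2,q5,q7}} W134={{q4,q5},{q4,q6},{q1,q4,q6},{q1,q6,q7}} W234={{q1,q7},{q1,q6,q7}}
  W1234={{q1,q6,q7}}
components per intersection:
  W1: {{q2},{q5},{q2,q5},{q2,q7},{q3,q5},{q4,q5},{q5,q7},{q2,q5,q7}} {{q6},{q1,q6},{q4,q6},{q6,q7},{q1,q4,q6},{q1,q6,q7}}
  W2: {{q3},{q3,q5}} {{q7},{q1,q7},{q2,q7},{q5,q7},{q6,q7},{q1,q6,q7},{q2,q5,q7}}
  W3: {{q1},{q4},{q1,q4},{q1,q6},{q1,q7},{q4,q5},{q4,q6},{q1,q4,q6},{q1,q6,q7}}
  W4: {{q3},{q3,q5}} {{q4},{q1,q4},{q4,q5},{q4,q6},{q1,q4,q6}} {{q7},{q1,q7},{q2,q7},{q5,q7},{q6,q7},{q1,q6,q7},{q2,q5,q7}}
  W12: {{q2,q7},{q5,q7},{q2,q5,q7}} {{q3,q5}} {{q6,q7},{q1,q6,q7}}
  W13: {{q1,q6},{q4,q6},{q1,q4,q6},{q1,q6,q7}} {{q4,q5}}
  W14: {{q2,q7},{q5,q7},{q2,q5,q7}} {{q3,q5}} {{q4,q5}} {{q4,q6},{q1,q4,q6}} {{q6,q7},{q1,q6,q7}}
  W23: {{q1,q7},{q1,q6,q7}}
  W24: {{q3},{q3,q5}} {{q7},{q1,q7},{q2,q7},{q5,q7},{q6,q7},{q1,q6,q7},{q2,q5,q7}}
  W34: {{q4},{q1,q4},{q4,q5},{q4,q6},{q1,q4,q6}} {{q1,q7},{q1,q6,q7}}
  W123: {{q1,q6,q7}}
  W124: {{q2,q7},{q5,q7},{q2,q5,q7}} {{q3,q5}} {{q6,q7},{q1,q6,q7}}
  W134: {{q4,q5}} {{q4,q6},{q1,q4,q6}} {{q1,q6,q7}}
  W234: {{q1,q7},{q1,q6,q7}}
  W1234: {{q1,q6,q7}}
C dims 8,15,8,1; δ0: rk 7, SNF 1^7; δ1: rk 7, SNF 1^7; δ2: rk 1, SNF 1^1
Ȟ^0: (8−7)−0=1 ⇒ Z
Ȟ^1: (15−7)−7=1 ⇒ Z
Ȟ^2: (8−1)−7=0 ⇒ 0

Ȟ^0 ≅ Z; Ȟ^1 ≅ Z; Ȟ^2 ≅ 0


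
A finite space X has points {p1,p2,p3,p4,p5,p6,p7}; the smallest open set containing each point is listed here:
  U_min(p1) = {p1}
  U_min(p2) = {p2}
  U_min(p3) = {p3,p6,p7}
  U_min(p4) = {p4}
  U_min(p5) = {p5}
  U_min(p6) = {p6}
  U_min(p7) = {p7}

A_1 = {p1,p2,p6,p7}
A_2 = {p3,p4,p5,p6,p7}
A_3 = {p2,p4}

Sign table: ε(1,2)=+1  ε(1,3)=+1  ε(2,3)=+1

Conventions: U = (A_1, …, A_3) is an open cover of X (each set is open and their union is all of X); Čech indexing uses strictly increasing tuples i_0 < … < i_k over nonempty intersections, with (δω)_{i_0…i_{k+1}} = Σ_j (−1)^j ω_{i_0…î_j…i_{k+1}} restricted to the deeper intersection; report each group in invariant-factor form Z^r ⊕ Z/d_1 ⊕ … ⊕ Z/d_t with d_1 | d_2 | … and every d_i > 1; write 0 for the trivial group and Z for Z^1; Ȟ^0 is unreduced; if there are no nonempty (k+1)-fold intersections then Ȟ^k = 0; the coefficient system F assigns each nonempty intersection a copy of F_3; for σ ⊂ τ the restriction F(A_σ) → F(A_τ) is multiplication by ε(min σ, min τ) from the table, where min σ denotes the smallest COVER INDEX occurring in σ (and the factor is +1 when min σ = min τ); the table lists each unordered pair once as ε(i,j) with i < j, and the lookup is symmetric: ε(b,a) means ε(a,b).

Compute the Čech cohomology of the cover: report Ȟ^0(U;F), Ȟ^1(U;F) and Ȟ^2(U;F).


nonempty intersections:
  A12={p6,p7} A13={p2} A23={p4}
C dims 3,3; δ0: rk_F3 2
Ȟ^0: (3−2)−0=1 ⇒ Z/3
Ȟ^1: (3−0)−2=1 ⇒ Z/3
Ȟ^2: (0−0)−0=0 ⇒ 0

Ȟ^0 = Z/3, Ȟ^1 = Z/3 and Ȟ^2 = 0


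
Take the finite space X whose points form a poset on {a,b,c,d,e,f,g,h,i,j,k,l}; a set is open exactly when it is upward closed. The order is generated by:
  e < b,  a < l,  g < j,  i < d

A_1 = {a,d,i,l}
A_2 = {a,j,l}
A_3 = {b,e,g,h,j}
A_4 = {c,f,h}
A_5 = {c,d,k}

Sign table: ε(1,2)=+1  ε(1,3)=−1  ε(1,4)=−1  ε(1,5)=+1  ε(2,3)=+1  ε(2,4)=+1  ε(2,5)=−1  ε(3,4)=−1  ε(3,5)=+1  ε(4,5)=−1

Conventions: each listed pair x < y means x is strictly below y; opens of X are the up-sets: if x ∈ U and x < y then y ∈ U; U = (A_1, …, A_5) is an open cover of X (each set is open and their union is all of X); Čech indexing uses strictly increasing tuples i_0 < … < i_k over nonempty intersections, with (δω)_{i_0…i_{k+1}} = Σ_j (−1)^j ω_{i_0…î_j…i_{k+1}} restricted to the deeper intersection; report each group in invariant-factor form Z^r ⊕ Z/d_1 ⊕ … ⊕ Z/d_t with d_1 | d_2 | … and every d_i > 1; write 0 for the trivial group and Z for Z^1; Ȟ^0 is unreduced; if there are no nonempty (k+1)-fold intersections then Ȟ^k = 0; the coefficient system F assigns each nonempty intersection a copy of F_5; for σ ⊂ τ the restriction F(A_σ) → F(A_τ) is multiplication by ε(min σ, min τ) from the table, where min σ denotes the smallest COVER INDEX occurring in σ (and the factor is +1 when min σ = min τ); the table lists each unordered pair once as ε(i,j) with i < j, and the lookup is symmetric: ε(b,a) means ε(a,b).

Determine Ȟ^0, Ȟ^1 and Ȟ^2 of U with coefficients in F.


nerve of the cover:
  A12={a,l} A15={d} A23={j} A34={h} A45={c}
C dims 5,5; δ0: rk_F5 4
Ȟ^0 = (5 − 4) − 0 = 1, so Ȟ^0 ≅ Z/5
Ȟ^1 = (5 − 0) − 4 = 1, so Ȟ^1 ≅ Z/5
Ȟ^2 = (0 − 0) − 0 = 0, so Ȟ^2 ≅ 0

Ȟ^0(U;F) ≅ Z/5; Ȟ^1(U;F) ≅ Z/5; Ȟ^2(U;F) ≅ 0


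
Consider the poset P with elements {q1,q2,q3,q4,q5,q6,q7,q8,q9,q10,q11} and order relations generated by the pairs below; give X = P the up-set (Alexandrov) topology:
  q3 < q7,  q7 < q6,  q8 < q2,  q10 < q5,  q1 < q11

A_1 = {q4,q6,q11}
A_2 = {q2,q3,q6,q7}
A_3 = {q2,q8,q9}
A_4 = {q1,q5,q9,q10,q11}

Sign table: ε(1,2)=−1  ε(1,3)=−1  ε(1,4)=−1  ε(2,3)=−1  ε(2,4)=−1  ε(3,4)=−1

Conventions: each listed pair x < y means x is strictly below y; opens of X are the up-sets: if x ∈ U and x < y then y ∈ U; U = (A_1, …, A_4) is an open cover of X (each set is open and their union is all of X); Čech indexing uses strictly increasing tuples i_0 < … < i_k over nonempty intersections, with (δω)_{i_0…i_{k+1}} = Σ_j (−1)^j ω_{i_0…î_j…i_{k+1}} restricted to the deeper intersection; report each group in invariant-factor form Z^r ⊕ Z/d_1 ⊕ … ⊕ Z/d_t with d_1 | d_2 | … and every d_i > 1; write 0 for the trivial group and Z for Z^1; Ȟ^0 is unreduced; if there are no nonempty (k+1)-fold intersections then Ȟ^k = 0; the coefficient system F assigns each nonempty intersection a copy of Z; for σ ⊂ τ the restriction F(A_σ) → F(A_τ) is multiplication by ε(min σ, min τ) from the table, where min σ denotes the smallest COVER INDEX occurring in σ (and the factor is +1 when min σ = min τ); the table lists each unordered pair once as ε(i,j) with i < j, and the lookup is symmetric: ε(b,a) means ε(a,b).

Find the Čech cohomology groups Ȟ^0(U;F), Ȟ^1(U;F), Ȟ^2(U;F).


Ȟ^0(U;F) ≅ Z, Ȟ^1(U;F) ≅ Z, Ȟ^2(U;F) ≅ 0

nerve of the cover:
  A12={q6} A14={q11} A23={q2} A34={q9}
C dims 4,4; δ0: rk 3, SNF 1^3
Ȟ^0 = (4 − 3) − 0 = 1, so Ȟ^0 ≅ Z
Ȟ^1 = (4 − 0) − 3 = 1, so Ȟ^1 ≅ Z
Ȟ^2 = (0 − 0) − 0 = 0, so Ȟ^2 ≅ 0


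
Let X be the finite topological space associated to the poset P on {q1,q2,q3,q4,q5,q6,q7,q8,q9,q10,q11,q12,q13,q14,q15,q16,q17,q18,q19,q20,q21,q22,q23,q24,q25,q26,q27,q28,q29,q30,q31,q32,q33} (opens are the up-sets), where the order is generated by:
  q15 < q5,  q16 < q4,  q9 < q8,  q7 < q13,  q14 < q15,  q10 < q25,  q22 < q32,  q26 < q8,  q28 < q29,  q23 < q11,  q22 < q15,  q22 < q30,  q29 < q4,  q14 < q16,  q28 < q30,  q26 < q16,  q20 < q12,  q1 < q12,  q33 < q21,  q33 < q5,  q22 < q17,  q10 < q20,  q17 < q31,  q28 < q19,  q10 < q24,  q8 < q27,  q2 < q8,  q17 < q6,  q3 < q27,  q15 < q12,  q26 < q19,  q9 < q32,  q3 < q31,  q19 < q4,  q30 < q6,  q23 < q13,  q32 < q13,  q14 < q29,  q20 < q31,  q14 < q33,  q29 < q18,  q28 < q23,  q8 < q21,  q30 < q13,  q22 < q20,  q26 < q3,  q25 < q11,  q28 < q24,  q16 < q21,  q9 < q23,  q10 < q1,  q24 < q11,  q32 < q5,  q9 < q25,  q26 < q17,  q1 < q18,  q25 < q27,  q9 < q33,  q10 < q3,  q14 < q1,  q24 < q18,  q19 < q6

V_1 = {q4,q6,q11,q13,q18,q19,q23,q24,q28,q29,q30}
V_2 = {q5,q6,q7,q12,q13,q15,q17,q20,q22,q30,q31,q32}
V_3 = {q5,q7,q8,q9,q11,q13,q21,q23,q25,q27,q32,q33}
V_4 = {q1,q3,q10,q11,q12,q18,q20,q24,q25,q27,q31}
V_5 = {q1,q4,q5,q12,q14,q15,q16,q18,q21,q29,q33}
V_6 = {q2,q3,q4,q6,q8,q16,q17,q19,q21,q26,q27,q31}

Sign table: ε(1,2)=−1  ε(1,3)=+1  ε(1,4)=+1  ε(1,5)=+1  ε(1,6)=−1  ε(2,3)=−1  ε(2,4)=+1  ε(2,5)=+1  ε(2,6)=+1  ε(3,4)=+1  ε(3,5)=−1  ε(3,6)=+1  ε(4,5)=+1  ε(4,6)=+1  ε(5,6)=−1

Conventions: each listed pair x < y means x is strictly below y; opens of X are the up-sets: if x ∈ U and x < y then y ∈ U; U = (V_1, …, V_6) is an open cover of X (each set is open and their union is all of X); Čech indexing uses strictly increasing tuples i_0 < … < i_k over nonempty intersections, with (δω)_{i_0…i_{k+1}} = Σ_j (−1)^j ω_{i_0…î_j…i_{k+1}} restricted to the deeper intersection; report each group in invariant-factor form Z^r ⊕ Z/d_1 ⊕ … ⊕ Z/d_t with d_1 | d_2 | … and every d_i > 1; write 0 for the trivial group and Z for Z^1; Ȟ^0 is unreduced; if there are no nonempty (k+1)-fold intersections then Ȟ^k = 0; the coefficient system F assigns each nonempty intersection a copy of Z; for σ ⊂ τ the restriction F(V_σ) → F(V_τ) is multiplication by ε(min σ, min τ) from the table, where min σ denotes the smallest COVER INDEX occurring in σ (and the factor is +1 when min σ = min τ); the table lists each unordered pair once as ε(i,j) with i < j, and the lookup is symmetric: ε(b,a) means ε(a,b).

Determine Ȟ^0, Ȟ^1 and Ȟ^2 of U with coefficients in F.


Ȟ^0(U;F) ≅ 0, Ȟ^1(U;F) ≅ Z/2, Ȟ^2(U;F) ≅ Z

nonempty intersections:
  V12={q6,q13,q30} V13={q11,q13,q23} V14={q11,q18,q24} V15={q4,q18,q29} V16={q4,q6,q19} V23={q5,q7,q13,q32} V24={q12,q20,q31} V25={q5,q12,q15} V26={q6,q17,q31} V34={q11,q25,q27} V35={q5,q21,q33} V36={q8,q21,q27} V45={q1,q12,q18} V46={q3,q27,q31} V56={q4,q16,q21}
  V123={q13} V126={q6} V134={q11} V145={q18} V156={q4} V235={q5} V245={q12} V246={q31} V346={q27} V356={q21}
C dims 6,15,10; δ0: rk 6, SNF 1^5·2; δ1: rk 9, SNF 1^9
Ȟ^0: (6−6)−0=0 ⇒ 0
Ȟ^1: (15−9)−6=0 plus torsion [2] ⇒ Z/2
Ȟ^2: (10−0)−9=1 ⇒ Z


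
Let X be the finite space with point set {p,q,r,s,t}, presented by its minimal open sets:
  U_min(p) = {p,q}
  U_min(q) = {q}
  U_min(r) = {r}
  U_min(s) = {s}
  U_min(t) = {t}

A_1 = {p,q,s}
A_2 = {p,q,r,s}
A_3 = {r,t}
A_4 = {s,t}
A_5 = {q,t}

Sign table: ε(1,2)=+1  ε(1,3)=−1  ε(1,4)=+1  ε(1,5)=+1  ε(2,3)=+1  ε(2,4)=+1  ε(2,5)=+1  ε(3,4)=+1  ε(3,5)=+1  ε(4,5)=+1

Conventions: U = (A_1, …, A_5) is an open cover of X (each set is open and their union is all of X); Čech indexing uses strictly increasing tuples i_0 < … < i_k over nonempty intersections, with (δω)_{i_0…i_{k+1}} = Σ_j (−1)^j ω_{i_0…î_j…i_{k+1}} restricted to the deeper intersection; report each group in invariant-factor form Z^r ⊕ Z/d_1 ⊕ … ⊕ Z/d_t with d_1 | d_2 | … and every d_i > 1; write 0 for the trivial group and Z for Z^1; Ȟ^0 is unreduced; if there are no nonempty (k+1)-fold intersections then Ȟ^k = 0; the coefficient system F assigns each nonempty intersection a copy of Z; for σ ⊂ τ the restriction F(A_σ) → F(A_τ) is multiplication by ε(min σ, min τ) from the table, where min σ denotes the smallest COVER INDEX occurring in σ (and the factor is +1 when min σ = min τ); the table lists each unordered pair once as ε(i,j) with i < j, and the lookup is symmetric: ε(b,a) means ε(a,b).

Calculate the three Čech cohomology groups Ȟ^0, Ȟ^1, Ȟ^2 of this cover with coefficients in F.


nonempty overlaps:
  A12={p,q,s} A14={s} A15={q} A23={r} A24={s} A25={q} A34={t} A35={t} A45={t}
  A124={s} A125={q} A345={t}
C dims 5,9,3; δ0: rk 4, SNF 1^4; δ1: rk 3, SNF 1^3
degree 0: 5−4−0 = 1 → Ȟ^0 ≅ Z
degree 1: 9−3−4 = 2 → Ȟ^1 ≅ Z^2
degree 2: 3−0−3 = 0 → Ȟ^2 ≅ 0

Ȟ^0(U;F) ≅ Z, Ȟ^1(U;F) ≅ Z^2 and Ȟ^2(U;F) ≅ 0


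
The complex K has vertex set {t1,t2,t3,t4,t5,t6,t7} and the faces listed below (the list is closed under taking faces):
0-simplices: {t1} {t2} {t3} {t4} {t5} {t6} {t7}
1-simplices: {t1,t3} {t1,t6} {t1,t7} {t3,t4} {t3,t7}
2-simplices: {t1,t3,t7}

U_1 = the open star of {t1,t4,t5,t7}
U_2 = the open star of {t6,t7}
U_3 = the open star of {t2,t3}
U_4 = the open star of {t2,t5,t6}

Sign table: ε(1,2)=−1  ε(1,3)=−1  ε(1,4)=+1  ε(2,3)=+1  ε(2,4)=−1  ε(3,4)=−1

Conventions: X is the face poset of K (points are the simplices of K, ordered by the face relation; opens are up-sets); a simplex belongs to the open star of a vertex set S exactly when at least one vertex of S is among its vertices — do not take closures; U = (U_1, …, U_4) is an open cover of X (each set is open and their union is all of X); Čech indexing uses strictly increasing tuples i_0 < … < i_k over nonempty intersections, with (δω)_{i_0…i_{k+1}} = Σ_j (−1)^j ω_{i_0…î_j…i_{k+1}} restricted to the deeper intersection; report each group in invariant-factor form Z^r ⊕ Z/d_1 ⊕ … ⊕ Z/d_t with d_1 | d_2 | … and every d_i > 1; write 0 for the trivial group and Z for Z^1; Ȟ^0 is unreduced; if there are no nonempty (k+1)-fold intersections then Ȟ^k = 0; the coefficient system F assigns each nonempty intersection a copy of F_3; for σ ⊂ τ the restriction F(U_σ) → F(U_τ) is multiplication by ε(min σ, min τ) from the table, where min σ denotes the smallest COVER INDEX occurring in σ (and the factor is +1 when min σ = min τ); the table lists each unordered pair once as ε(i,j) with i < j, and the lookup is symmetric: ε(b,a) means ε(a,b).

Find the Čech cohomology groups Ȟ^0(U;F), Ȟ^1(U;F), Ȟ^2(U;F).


cover nerve:
  U1={{t1},{t4},{t5},{t7},{t1,t3},{t1,t6},{t1,t7},{t3,t4},{t3,t7},{t1,t3,t7}} U2={{t6},{t7},{t1,t6},{t1,t7},{t3,t7},{t1,t3,t7}} U3={{t2},{t3},{t1,t3},{t3,t4},{t3,t7},{t1,t3,t7}} U4={{t2},{t5},{t6},{t1,t6}}
  U12={{t7},{t1,t6},{t1,t7},{t3,t7},{t1,t3,t7}} U13={{t1,t3},{t3,t4},{t3,t7},{t1,t3,t7}} U14={{t5},{t1,t6}} U23={{t3,t7},{t1,t3,t7}} U24={{t6},{t1,t6}} U34={{t2}}
  U123={{t3,t7},{t1,t3,t7}} U124={{t1,t6}}
C dims 4,6,2; δ0: rk_F3 3; δ1: rk_F3 2
Ȟ^0: (4−3)−0=1 ⇒ Z/3
Ȟ^1: (6−2)−3=1 ⇒ Z/3
Ȟ^2: (2−0)−2=0 ⇒ 0

Ȟ^0(U;F) ≅ Z/3,  Ȟ^1(U;F) ≅ Z/3,  Ȟ^2(U;F) ≅ 0


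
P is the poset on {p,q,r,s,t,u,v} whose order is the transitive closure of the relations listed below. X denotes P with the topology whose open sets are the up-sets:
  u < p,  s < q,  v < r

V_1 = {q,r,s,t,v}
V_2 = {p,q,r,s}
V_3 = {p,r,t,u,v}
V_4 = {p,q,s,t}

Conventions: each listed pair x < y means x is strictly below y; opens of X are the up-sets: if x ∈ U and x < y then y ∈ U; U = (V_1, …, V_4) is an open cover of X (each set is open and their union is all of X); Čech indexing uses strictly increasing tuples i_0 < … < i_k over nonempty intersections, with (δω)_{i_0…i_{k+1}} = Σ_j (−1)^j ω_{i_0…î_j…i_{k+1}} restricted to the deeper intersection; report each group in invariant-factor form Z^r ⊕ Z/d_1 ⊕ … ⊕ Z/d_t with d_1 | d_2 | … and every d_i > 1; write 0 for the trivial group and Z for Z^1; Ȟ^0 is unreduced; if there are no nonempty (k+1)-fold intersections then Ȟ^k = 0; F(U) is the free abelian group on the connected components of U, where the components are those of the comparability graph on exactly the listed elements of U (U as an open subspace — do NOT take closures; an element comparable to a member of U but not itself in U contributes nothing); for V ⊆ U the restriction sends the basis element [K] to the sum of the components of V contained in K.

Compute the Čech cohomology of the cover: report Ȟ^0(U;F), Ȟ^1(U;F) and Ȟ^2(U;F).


cover nerve:
  V12={q,r,s} V13={r,t,v} V14={q,s,t} V23={p,r} V24={p,q,s} V34={p,t}
  V123={r} V124={q,s} V134={t} V234={p}
components per intersection:
  V1: {q,s} {r,v} {t}
  V2: {p} {q,s} {r}
  V3: {p,u} {r,v} {t}
  V4: {p} {q,s} {t}
  V12: {q,s} {r}
  V13: {r,v} {t}
  V14: {q,s} {t}
  V23: {p} {r}
  V24: {p} {q,s}
  V34: {p} {t}
  V123: {r}
  V124: {q,s}
  V134: {t}
  V234: {p}
C dims 12,12,4; δ0: rk 8, SNF 1^8; δ1: rk 4, SNF 1^4
Ȟ^0: (12−8)−0=4 ⇒ Z^4
Ȟ^1: (12−4)−8=0 ⇒ 0
Ȟ^2: (4−0)−4=0 ⇒ 0

Ȟ^0 ≅ Z^4, Ȟ^1 ≅ 0, Ȟ^2 ≅ 0


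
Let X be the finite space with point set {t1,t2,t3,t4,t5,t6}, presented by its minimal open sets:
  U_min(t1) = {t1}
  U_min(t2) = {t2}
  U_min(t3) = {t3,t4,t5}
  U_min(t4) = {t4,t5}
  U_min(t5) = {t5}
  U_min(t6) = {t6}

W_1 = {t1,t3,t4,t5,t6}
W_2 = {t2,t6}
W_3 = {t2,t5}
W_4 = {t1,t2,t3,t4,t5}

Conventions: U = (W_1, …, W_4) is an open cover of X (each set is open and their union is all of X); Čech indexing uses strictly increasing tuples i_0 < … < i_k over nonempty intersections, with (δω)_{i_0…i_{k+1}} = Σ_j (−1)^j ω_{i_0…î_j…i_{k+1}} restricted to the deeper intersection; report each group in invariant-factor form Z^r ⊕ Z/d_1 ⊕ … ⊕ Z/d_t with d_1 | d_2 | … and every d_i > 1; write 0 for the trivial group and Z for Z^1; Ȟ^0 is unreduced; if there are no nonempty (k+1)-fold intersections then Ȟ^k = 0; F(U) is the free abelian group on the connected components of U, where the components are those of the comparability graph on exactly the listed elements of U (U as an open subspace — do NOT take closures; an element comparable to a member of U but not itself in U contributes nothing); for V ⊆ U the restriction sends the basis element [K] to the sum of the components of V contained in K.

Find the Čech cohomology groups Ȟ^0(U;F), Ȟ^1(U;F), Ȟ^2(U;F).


nonempty intersections:
  W12={t6} W13={t5} W14={t1,t3,t4,t5} W23={t2} W24={t2} W34={t2,t5}
  W134={t5} W234={t2}
components per intersection:
  W1: {t1} {t3,t4,t5} {t6}
  W2: {t2} {t6}
  W3: {t2} {t5}
  W4: {t1} {t2} {t3,t4,t5}
  W12: {t6}
  W13: {t5}
  W14: {t1} {t3,t4,t5}
  W23: {t2}
  W24: {t2}
  W34: {t2} {t5}
  W134: {t5}
  W234: {t2}
C dims 10,8,2; δ0: rk 6, SNF 1^6; δ1: rk 2, SNF 1^2
Ȟ^0: (10−6)−0=4 ⇒ Z^4
Ȟ^1: (8−2)−6=0 ⇒ 0
Ȟ^2: (2−0)−2=0 ⇒ 0

Ȟ^0 = Z^4; Ȟ^1 = 0; Ȟ^2 = 0


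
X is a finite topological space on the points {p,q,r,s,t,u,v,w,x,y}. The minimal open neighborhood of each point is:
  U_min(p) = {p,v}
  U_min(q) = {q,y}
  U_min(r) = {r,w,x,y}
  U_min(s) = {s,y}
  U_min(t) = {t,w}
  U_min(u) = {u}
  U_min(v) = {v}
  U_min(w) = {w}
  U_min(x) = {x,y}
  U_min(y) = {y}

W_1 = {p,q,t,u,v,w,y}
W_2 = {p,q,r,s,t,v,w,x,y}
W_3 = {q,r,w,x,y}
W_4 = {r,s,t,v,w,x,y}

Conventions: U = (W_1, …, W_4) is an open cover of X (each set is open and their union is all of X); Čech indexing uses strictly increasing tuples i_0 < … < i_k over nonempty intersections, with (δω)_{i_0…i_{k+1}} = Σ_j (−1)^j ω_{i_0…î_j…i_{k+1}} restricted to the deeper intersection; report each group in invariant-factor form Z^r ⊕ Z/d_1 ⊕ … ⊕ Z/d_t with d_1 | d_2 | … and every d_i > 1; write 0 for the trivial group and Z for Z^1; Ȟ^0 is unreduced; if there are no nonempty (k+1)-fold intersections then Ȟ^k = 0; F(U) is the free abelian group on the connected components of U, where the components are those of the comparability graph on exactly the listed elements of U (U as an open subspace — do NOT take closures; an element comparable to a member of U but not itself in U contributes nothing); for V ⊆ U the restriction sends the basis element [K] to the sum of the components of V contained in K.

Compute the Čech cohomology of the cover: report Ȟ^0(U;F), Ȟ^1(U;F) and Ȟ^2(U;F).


nerve of the cover:
  W12={p,q,t,v,w,y} W13={q,w,y} W14={t,v,w,y} W23={q,r,w,x,y} W24={r,s,t,v,w,x,y} W34={r,w,x,y}
  W123={q,w,y} W124={t,v,w,y} W134={w,y} W234={r,w,x,y}
  W1234={w,y}
components per intersection:
  W1: {p,v} {q,y} {t,w} {u}
  W2: {p,v} {q,r,s,t,w,x,y}
  W3: {q,r,w,x,y}
  W4: {r,s,t,w,x,y} {v}
  W12: {p,v} {q,y} {t,w}
  W13: {q,y} {w}
  W14: {t,w} {v} {y}
  W23: {q,r,w,x,y}
  W24: {r,s,t,w,x,y} {v}
  W34: {r,w,x,y}
  W123: {q,y} {w}
  W124: {t,w} {v} {y}
  W134: {w} {y}
  W234: {r,w,x,y}
  W1234: {w} {y}
C dims 9,12,8,2; δ0: rk 6, SNF 1^6; δ1: rk 6, SNF 1^6; δ2: rk 2, SNF 1^2
Ȟ^0 = (9 − 6) − 0 = 3, so Ȟ^0 ≅ Z^3
Ȟ^1 = (12 − 6) − 6 = 0, so Ȟ^1 ≅ 0
Ȟ^2 = (8 − 2) − 6 = 0, so Ȟ^2 ≅ 0

Ȟ^0 = Z^3, Ȟ^1 = 0, Ȟ^2 = 0


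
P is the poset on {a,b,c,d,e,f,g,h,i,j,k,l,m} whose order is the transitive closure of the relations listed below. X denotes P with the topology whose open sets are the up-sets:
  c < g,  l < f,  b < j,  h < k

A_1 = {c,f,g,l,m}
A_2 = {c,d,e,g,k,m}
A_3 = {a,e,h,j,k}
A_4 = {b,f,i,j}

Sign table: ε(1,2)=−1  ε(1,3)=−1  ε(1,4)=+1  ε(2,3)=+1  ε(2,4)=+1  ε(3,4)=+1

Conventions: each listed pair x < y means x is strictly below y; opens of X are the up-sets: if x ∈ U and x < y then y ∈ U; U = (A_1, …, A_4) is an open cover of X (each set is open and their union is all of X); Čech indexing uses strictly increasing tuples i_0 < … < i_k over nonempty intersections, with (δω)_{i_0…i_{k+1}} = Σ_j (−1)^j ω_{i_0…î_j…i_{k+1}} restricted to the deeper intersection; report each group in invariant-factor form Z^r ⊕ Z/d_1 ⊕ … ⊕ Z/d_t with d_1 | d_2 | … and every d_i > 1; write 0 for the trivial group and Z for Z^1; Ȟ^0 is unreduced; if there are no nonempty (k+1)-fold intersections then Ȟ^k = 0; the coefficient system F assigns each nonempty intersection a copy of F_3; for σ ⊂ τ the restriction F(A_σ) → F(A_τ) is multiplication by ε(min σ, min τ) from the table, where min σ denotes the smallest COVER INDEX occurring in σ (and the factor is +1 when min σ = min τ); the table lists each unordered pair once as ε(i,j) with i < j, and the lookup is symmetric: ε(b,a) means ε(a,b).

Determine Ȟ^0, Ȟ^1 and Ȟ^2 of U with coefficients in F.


Ȟ^0(U;F) ≅ 0; Ȟ^1(U;F) ≅ 0; Ȟ^2(U;F) ≅ 0

cover nerve:
  A12={c,g,m} A14={f} A23={e,k} A34={j}
C dims 4,4; δ0: rk_F3 4
Ȟ^0: (4−4)−0=0 ⇒ 0
Ȟ^1: (4−0)−4=0 ⇒ 0
Ȟ^2: (0−0)−0=0 ⇒ 0


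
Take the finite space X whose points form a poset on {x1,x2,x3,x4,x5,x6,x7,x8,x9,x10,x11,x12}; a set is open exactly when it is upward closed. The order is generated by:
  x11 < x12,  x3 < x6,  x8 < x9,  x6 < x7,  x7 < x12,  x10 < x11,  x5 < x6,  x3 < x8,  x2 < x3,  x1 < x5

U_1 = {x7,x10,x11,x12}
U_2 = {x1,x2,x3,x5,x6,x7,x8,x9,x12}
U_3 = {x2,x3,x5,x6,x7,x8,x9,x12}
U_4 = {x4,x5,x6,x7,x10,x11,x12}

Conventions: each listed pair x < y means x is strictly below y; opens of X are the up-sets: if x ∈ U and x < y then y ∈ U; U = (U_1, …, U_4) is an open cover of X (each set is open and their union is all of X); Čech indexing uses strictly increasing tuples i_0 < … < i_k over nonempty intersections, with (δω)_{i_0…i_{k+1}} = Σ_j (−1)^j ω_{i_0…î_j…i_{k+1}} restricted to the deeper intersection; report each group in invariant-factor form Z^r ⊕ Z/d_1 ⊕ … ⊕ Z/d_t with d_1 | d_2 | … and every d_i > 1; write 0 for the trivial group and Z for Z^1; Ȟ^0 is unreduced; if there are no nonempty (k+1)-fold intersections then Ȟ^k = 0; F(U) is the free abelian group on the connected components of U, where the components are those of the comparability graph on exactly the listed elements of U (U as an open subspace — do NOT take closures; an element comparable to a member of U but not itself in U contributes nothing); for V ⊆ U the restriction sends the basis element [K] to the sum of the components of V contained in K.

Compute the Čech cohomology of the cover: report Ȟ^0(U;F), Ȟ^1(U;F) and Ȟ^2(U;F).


intersection data:
  U12={x7,x12} U13={x7,x12} U14={x7,x10,x11,x12} U23={x2,x3,x5,x6,x7,x8,x9,x12} U24={x5,x6,x7,x12} U34={x5,x6,x7,x12}
  U123={x7,x12} U124={x7,x12} U134={x7,x12} U234={x5,x6,x7,x12}
  U1234={x7,x12}
components per intersection:
  U1: {x7,x10,x11,x12}
  U2: {x1,x2,x3,x5,x6,x7,x8,x9,x12}
  U3: {x2,x3,x5,x6,x7,x8,x9,x12}
  U4: {x4} {x5,x6,x7,x10,x11,x12}
  U12: {x7,x12}
  U13: {x7,x12}
  U14: {x7,x10,x11,x12}
  U23: {x2,x3,x5,x6,x7,x8,x9,x12}
  U24: {x5,x6,x7,x12}
  U34: {x5,x6,x7,x12}
  U123: {x7,x12}
  U124: {x7,x12}
  U134: {x7,x12}
  U234: {x5,x6,x7,x12}
  U1234: {x7,x12}
C dims 5,6,4,1; δ0: rk 3, SNF 1^3; δ1: rk 3, SNF 1^3; δ2: rk 1, SNF 1^1
Ȟ^0 = (5 − 3) − 0 = 2, so Ȟ^0 ≅ Z^2
Ȟ^1 = (6 − 3) − 3 = 0, so Ȟ^1 ≅ 0
Ȟ^2 = (4 − 1) − 3 = 0, so Ȟ^2 ≅ 0

Ȟ^0(U;F) ≅ Z^2, Ȟ^1(U;F) ≅ 0, Ȟ^2(U;F) ≅ 0


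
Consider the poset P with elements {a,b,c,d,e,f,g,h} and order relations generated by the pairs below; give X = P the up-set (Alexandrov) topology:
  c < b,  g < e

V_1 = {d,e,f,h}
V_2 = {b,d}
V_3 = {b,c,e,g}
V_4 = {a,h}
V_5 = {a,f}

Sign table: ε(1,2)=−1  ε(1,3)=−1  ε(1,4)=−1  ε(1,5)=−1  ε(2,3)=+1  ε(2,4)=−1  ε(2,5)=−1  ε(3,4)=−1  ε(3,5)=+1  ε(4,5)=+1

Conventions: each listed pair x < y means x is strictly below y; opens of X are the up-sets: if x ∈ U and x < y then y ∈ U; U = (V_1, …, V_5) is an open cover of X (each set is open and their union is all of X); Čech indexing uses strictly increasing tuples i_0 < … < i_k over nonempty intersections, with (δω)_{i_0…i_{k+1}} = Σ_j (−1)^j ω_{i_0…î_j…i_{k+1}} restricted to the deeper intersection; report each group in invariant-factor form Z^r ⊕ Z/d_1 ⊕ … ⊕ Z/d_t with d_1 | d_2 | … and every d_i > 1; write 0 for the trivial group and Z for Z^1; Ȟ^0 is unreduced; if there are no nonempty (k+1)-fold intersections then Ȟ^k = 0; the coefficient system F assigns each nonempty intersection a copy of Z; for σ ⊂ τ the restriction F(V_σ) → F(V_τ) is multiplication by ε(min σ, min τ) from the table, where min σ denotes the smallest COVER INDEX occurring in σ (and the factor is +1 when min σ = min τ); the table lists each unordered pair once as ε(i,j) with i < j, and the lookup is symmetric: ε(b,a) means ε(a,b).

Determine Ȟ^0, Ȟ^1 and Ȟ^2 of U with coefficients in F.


nonempty intersections:
  V12={d} V13={e} V14={h} V15={f} V23={b} V45={a}
C dims 5,6; δ0: rk 4, SNF 1^4
Ȟ^0: (5−4)−0=1 ⇒ Z
Ȟ^1: (6−0)−4=2 ⇒ Z^2
Ȟ^2: (0−0)−0=0 ⇒ 0

Ȟ^0(U;F) ≅ Z, Ȟ^1(U;F) ≅ Z^2, Ȟ^2(U;F) ≅ 0


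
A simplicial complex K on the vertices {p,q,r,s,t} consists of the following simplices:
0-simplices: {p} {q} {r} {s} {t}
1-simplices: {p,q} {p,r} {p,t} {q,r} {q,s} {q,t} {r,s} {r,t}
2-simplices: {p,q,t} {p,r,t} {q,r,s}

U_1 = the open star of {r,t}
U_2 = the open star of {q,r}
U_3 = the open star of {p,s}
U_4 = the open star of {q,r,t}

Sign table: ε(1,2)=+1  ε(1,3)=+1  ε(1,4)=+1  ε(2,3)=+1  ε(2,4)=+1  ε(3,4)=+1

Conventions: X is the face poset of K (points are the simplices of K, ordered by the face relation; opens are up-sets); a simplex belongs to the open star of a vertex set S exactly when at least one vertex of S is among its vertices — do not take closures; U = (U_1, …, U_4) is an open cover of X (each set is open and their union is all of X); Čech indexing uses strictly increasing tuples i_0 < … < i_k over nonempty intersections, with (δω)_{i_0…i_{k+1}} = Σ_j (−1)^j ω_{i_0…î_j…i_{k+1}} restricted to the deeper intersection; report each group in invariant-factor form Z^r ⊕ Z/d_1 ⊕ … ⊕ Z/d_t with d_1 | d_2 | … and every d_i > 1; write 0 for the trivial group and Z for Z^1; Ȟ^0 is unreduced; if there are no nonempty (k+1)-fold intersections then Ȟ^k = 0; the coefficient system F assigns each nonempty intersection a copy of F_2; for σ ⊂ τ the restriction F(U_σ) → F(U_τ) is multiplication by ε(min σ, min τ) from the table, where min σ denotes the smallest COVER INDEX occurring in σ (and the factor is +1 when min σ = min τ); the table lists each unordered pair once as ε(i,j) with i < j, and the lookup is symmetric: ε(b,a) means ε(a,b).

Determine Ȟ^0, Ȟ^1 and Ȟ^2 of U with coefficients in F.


intersection data:
  U1={{r},{t},{p,r},{p,t},{q,r},{q,t},{r,s},{r,t},{p,q,t},{p,r,t},{q,r,s}} U2={{q},{r},{p,q},{p,r},{q,r},{q,s},{q,t},{r,s},{r,t},{p,q,t},{p,r,t},{q,r,s}} U3={{p},{s},{p,q},{p,r},{p,t},{q,s},{r,s},{p,q,t},{p,r,t},{q,r,s}} U4={{q},{r},{t},{p,q},{p,r},{p,t},{q,r},{q,s},{q,t},{r,s},{r,t},{p,q,t},{p,r,t},{q,r,s}}
  U12={{r},{p,r},{q,r},{q,t},{r,s},{r,t},{p,q,t},{p,r,t},{q,r,s}} U13={{p,r},{p,t},{r,s},{p,q,t},{p,r,t},{q,r,s}} U14={{r},{t},{p,r},{p,t},{q,r},{q,t},{r,s},{r,t},{p,q,t},{p,r,t},{q,r,s}} U23={{p,q},{p,r},{q,s},{r,s},{p,q,t},{p,r,t},{q,r,s}} U24={{q},{r},{p,q},{p,r},{q,r},{q,s},{q,t},{r,s},{r,t},{p,q,t},{p,r,t},{q,r,s}} U34={{p,q},{p,r},{p,t},{q,s},{r,s},{p,q,t},{p,r,t},{q,r,s}}
  U123={{p,r},{r,s},{p,q,t},{p,r,t},{q,r,s}} U124={{r},{p,r},{q,r},{q,t},{r,s},{r,t},{p,q,t},{p,r,t},{q,r,s}} U134={{p,r},{p,t},{r,s},{p,q,t},{p,r,t},{q,r,s}} U234={{p,q},{p,r},{q,s},{r,s},{p,q,t},{p,r,t},{q,r,s}}
  U1234={{p,r},{r,s},{p,q,t},{p,r,t},{q,r,s}}
C dims 4,6,4,1; δ0: rk_F2 3; δ1: rk_F2 3; δ2: rk_F2 1
Ȟ^0 = (4 − 3) − 0 = 1, so Ȟ^0 ≅ Z/2
Ȟ^1 = (6 − 3) − 3 = 0, so Ȟ^1 ≅ 0
Ȟ^2 = (4 − 1) − 3 = 0, so Ȟ^2 ≅ 0

Ȟ^0(U;F) ≅ Z/2; Ȟ^1(U;F) ≅ 0; Ȟ^2(U;F) ≅ 0


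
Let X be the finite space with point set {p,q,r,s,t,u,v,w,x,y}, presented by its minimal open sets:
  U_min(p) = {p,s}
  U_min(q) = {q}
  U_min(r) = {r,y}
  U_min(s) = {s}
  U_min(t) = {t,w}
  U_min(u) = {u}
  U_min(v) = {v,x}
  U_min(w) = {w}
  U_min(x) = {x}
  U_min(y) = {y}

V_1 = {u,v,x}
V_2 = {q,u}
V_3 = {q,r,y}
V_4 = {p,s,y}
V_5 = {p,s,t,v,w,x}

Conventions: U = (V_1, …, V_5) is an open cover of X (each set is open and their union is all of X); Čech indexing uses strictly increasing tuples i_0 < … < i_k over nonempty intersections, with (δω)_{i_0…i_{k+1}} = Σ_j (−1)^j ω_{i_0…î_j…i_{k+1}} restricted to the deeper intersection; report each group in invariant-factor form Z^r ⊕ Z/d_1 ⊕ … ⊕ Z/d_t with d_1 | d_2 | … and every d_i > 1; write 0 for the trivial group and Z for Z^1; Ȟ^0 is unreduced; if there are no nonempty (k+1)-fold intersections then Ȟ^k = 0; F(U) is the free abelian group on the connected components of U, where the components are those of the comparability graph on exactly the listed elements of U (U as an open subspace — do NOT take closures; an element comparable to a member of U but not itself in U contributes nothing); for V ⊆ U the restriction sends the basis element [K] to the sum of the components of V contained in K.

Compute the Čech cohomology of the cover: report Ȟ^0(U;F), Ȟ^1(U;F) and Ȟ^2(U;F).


intersection data:
  V12={u} V15={v,x} V23={q} V34={y} V45={p,s}
components per intersection:
  V1: {u} {v,x}
  V2: {q} {u}
  V3: {q} {r,y}
  V4: {p,s} {y}
  V5: {p,s} {t,w} {v,x}
  V12: {u}
  V15: {v,x}
  V23: {q}
  V34: {y}
  V45: {p,s}
C dims 11,5; δ0: rk 5, SNF 1^5
Ȟ^0 = (11 − 5) − 0 = 6, so Ȟ^0 ≅ Z^6
Ȟ^1 = (5 − 0) − 5 = 0, so Ȟ^1 ≅ 0
Ȟ^2 = (0 − 0) − 0 = 0, so Ȟ^2 ≅ 0

Ȟ^0 = Z^6, Ȟ^1 = 0 and Ȟ^2 = 0


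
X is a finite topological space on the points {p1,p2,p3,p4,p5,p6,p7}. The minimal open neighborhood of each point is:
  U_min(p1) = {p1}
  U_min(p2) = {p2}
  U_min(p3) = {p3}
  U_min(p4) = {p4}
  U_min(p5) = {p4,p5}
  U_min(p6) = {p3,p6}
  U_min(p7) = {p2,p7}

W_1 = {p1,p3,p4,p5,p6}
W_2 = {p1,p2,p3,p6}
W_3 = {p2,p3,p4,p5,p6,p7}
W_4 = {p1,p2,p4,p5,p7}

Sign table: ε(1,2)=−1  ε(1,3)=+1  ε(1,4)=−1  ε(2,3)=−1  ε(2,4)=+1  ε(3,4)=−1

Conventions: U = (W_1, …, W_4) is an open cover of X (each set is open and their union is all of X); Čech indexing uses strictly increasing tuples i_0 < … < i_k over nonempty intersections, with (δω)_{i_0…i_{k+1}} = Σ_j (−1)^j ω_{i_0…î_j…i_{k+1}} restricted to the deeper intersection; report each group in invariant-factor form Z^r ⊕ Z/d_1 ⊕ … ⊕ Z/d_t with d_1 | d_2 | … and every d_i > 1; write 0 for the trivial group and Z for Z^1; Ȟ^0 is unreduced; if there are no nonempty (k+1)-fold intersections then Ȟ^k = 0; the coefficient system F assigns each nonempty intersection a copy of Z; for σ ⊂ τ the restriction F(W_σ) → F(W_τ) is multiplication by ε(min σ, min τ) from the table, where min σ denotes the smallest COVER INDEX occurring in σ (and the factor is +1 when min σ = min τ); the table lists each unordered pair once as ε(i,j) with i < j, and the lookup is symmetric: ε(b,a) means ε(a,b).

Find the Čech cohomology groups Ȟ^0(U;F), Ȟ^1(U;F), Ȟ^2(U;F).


nonempty intersections:
  W12={p1,p3,p6} W13={p3,p4,p5,p6} W14={p1,p4,p5} W23={p2,p3,p6} W24={p1,p2} W34={p2,p4,p5,p7}
  W123={p3,p6} W124={p1} W134={p4,p5} W234={p2}
C dims 4,6,4; δ0: rk 3, SNF 1^3; δ1: rk 3, SNF 1^3
Ȟ^0: (4−3)−0=1 ⇒ Z
Ȟ^1: (6−3)−3=0 ⇒ 0
Ȟ^2: (4−0)−3=1 ⇒ Z

Ȟ^0(U;F) ≅ Z, Ȟ^1(U;F) ≅ 0 and Ȟ^2(U;F) ≅ Z


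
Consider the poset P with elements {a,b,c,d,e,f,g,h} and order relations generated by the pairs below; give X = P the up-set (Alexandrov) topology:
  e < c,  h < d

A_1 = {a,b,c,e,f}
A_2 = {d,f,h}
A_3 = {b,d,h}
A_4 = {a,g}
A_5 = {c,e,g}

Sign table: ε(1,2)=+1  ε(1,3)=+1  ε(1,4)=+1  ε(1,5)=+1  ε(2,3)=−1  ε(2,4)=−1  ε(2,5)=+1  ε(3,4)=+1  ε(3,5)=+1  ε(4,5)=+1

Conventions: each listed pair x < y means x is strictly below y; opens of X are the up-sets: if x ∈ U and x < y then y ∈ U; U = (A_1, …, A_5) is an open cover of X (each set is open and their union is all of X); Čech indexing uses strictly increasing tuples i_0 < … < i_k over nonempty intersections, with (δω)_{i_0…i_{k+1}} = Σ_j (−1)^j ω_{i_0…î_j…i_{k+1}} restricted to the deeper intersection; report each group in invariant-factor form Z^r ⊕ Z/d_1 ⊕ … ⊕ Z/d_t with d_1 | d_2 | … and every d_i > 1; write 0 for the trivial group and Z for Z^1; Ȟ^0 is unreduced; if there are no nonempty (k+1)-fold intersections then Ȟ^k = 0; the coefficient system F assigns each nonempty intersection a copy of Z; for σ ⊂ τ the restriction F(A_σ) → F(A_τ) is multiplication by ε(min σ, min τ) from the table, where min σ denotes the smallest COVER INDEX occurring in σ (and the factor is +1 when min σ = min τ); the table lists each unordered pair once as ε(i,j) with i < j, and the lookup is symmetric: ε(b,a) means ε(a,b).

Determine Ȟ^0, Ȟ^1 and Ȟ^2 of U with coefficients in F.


cover nerve:
  A12={f} A13={b} A14={a} A15={c,e} A23={d,h} A45={g}
C dims 5,6; δ0: rk 5, SNF 1^4·2
Ȟ^0: (5−5)−0=0 ⇒ 0
Ȟ^1: (6−0)−5=1 plus torsion [2] ⇒ Z ⊕ Z/2
Ȟ^2: (0−0)−0=0 ⇒ 0

Ȟ^0(U;F) ≅ 0, Ȟ^1(U;F) ≅ Z ⊕ Z/2 and Ȟ^2(U;F) ≅ 0


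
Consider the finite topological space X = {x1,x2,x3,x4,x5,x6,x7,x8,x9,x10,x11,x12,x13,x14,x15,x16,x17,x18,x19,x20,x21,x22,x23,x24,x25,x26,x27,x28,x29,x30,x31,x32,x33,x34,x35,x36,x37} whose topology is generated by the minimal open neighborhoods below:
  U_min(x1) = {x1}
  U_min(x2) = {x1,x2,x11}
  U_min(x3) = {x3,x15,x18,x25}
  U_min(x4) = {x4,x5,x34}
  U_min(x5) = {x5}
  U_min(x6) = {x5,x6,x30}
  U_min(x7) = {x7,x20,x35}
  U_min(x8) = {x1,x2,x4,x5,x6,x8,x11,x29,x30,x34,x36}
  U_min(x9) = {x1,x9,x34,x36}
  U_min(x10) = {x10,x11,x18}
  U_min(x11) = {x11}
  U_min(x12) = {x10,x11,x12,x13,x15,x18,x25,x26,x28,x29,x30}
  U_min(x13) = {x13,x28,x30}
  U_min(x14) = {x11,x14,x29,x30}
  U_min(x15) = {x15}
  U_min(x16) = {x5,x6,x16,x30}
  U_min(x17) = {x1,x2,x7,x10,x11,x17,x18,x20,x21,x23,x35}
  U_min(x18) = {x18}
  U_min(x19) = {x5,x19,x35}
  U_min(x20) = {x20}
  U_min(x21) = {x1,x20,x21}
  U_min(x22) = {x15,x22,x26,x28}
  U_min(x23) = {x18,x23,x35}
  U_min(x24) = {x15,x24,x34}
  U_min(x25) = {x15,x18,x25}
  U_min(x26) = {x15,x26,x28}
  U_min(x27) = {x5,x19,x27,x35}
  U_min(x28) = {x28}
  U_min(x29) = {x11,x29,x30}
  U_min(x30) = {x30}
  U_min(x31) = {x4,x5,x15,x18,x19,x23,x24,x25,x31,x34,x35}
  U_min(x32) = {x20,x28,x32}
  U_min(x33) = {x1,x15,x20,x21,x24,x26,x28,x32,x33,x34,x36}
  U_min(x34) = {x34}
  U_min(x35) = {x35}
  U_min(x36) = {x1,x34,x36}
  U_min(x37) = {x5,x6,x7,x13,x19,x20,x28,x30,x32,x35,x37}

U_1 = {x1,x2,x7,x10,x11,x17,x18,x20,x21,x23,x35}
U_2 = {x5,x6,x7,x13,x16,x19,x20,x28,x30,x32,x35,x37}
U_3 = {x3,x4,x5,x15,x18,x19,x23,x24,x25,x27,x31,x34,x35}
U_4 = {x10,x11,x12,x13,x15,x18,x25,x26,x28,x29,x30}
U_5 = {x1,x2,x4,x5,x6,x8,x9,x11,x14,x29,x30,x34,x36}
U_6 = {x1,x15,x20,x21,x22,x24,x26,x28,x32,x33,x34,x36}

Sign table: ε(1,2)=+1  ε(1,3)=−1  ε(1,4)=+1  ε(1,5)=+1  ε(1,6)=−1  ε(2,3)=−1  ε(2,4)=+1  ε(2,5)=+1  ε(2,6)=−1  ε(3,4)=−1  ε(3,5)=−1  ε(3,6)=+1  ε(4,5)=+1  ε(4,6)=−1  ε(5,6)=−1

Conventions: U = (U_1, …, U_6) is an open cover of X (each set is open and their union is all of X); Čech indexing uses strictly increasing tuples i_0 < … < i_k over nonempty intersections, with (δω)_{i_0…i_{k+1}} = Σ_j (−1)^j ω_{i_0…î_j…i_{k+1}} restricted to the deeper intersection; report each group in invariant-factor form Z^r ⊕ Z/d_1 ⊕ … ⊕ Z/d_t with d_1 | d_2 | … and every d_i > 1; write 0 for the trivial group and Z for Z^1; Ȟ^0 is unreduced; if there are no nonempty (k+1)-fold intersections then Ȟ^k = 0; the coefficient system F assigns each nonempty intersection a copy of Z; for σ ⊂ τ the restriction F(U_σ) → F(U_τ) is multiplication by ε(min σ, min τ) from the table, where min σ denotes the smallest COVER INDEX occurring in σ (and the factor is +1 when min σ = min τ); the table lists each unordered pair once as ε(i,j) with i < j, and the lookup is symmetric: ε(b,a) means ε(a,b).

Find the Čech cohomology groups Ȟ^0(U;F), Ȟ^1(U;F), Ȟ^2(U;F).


nerve simplices:
  U12={x7,x20,x35} U13={x18,x23,x35} U14={x10,x11,x18} U15={x1,x2,x11} U16={x1,x20,x21} U23={x5,x19,x35} U24={x13,x28,x30} U25={x5,x6,x30} U26={x20,x28,x32} U34={x15,x18,x25} U35={x4,x5,x34} U36={x15,x24,x34} U45={x11,x29,x30} U46={x15,x26,x28} U56={x1,x34,x36}
  U123={x35} U126={x20} U134={x18} U145={x11} U156={x1} U235={x5} U245={x30} U246={x28} U346={x15} U356={x34}
C dims 6,15,10; δ0: rk 5, SNF 1^5; δ1: rk 10, SNF 1^9·2
degree 0: 6−5−0 = 1 → Ȟ^0 ≅ Z
degree 1: 15−10−5 = 0 → Ȟ^1 ≅ 0
degree 2: 10−0−10 = 0 plus torsion [2] → Ȟ^2 ≅ Z/2

Ȟ^0 = Z; Ȟ^1 = 0; Ȟ^2 = Z/2


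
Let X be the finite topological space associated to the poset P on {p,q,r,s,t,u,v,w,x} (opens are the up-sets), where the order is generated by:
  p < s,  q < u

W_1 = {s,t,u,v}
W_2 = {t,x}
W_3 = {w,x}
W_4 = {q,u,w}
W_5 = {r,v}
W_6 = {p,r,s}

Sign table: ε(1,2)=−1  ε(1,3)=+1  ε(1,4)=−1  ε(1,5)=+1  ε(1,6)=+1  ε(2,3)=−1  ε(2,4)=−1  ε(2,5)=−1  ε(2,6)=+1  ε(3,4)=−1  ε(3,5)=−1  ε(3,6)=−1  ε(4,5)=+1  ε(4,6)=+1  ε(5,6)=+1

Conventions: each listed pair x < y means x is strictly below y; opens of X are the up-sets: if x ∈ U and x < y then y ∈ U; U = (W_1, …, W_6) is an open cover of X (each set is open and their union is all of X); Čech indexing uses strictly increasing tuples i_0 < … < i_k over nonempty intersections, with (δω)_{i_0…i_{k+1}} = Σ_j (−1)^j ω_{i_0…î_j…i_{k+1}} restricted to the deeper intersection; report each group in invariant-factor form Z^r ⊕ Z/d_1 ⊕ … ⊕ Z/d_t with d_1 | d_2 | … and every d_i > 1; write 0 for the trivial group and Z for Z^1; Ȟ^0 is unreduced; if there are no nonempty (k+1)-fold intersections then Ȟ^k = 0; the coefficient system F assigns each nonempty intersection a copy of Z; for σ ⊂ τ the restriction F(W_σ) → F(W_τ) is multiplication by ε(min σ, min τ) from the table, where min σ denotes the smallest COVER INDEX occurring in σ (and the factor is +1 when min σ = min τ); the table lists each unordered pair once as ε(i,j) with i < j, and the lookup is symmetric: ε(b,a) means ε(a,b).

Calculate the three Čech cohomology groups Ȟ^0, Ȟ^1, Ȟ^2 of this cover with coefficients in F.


nerve of the cover:
  W12={t} W14={u} W15={v} W16={s} W23={x} W34={w} W56={r}
C dims 6,7; δ0: rk 5, SNF 1^5
Ȟ^0 = (6 − 5) − 0 = 1, so Ȟ^0 ≅ Z
Ȟ^1 = (7 − 0) − 5 = 2, so Ȟ^1 ≅ Z^2
Ȟ^2 = (0 − 0) − 0 = 0, so Ȟ^2 ≅ 0

Ȟ^0(U;F) ≅ Z,  Ȟ^1(U;F) ≅ Z^2,  Ȟ^2(U;F) ≅ 0
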